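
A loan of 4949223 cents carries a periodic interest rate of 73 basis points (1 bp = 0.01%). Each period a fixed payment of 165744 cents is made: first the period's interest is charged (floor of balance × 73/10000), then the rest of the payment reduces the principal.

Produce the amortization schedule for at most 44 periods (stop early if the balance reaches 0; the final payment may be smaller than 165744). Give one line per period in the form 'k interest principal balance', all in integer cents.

1. interest=⌊4949223·73/10000⌋=36129; principal=165744-36129=129615; balance=4949223-129615=4819608
2. interest=⌊4819608·73/10000⌋=35183; principal=165744-35183=130561; balance=4819608-130561=4689047
3. interest=⌊4689047·73/10000⌋=34230; principal=165744-34230=131514; balance=4689047-131514=4557533
4. interest=⌊4557533·73/10000⌋=33269; principal=165744-33269=132475; balance=4557533-132475=4425058
5. interest=⌊4425058·73/10000⌋=32302; principal=165744-32302=133442; balance=4425058-133442=4291616
6. interest=⌊4291616·73/10000⌋=31328; principal=165744-31328=134416; balance=4291616-134416=4157200
7. interest=⌊4157200·73/10000⌋=30347; principal=165744-30347=135397; balance=4157200-135397=4021803
8. interest=⌊4021803·73/10000⌋=29359; principal=165744-29359=136385; balance=4021803-136385=3885418
9. interest=⌊3885418·73/10000⌋=28363; principal=165744-28363=137381; balance=3885418-137381=3748037
10. interest=⌊3748037·73/10000⌋=27360; principal=165744-27360=138384; balance=3748037-138384=3609653
11. interest=⌊3609653·73/10000⌋=26350; principal=165744-26350=139394; balance=3609653-139394=3470259
12. interest=⌊3470259·73/10000⌋=25332; principal=165744-25332=140412; balance=3470259-140412=3329847
13. interest=⌊3329847·73/10000⌋=24307; principal=165744-24307=141437; balance=3329847-141437=3188410
14. interest=⌊3188410·73/10000⌋=23275; principal=165744-23275=142469; balance=3188410-142469=3045941
15. interest=⌊3045941·73/10000⌋=22235; principal=165744-22235=143509; balance=3045941-143509=2902432
16. interest=⌊2902432·73/10000⌋=21187; principal=165744-21187=144557; balance=2902432-144557=2757875
17. interest=⌊2757875·73/10000⌋=20132; principal=165744-20132=145612; balance=2757875-145612=2612263
18. interest=⌊2612263·73/10000⌋=19069; principal=165744-19069=146675; balance=2612263-146675=2465588
19. interest=⌊2465588·73/10000⌋=17998; principal=165744-17998=147746; balance=2465588-147746=2317842
20. interest=⌊2317842·73/10000⌋=16920; principal=165744-16920=148824; balance=2317842-148824=2169018
21. interest=⌊2169018·73/10000⌋=15833; principal=165744-15833=149911; balance=2169018-149911=2019107
22. interest=⌊2019107·73/10000⌋=14739; principal=165744-14739=151005; balance=2019107-151005=1868102
23. interest=⌊1868102·73/10000⌋=13637; principal=165744-13637=152107; balance=1868102-152107=1715995
24. interest=⌊1715995·73/10000⌋=12526; principal=165744-12526=153218; balance=1715995-153218=1562777
25. interest=⌊1562777·73/10000⌋=11408; principal=165744-11408=154336; balance=1562777-154336=1408441
26. interest=⌊1408441·73/10000⌋=10281; principal=165744-10281=155463; balance=1408441-155463=1252978
27. interest=⌊1252978·73/10000⌋=9146; principal=165744-9146=156598; balance=1252978-156598=1096380
28. interest=⌊1096380·73/10000⌋=8003; principal=165744-8003=157741; balance=1096380-157741=938639
29. interest=⌊938639·73/10000⌋=6852; principal=165744-6852=158892; balance=938639-158892=779747
30. interest=⌊779747·73/10000⌋=5692; principal=165744-5692=160052; balance=779747-160052=619695
31. interest=⌊619695·73/10000⌋=4523; principal=165744-4523=161221; balance=619695-161221=458474
32. interest=⌊458474·73/10000⌋=3346; principal=165744-3346=162398; balance=458474-162398=296076
33. interest=⌊296076·73/10000⌋=2161; principal=165744-2161=163583; balance=296076-163583=132493
34. interest=⌊132493·73/10000⌋=967; principal=min(165744-967,132493)=132493; balance=132493-132493=0

1 36129 129615 4819608
2 35183 130561 4689047
3 34230 131514 4557533
4 33269 132475 4425058
5 32302 133442 4291616
6 31328 134416 4157200
7 30347 135397 4021803
8 29359 136385 3885418
9 28363 137381 3748037
10 27360 138384 3609653
11 26350 139394 3470259
12 25332 140412 3329847
13 24307 141437 3188410
14 23275 142469 3045941
15 22235 143509 2902432
16 21187 144557 2757875
17 20132 145612 2612263
18 19069 146675 2465588
19 17998 147746 2317842
20 16920 148824 2169018
21 15833 149911 2019107
22 14739 151005 1868102
23 13637 152107 1715995
24 12526 153218 1562777
25 11408 154336 1408441
26 10281 155463 1252978
27 9146 156598 1096380
28 8003 157741 938639
29 6852 158892 779747
30 5692 160052 619695
31 4523 161221 458474
32 3346 162398 296076
33 2161 163583 132493
34 967 132493 0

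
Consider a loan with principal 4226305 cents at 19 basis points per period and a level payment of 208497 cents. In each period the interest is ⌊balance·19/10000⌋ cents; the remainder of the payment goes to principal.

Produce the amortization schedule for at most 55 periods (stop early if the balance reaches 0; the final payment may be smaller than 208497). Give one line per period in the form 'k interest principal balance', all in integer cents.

1. interest=⌊4226305·19/10000⌋=8029; principal=208497-8029=200468; balance=4226305-200468=4025837
2. interest=⌊4025837·19/10000⌋=7649; principal=208497-7649=200848; balance=4025837-200848=3824989
3. interest=⌊3824989·19/10000⌋=7267; principal=208497-7267=201230; balance=3824989-201230=3623759
4. interest=⌊3623759·19/10000⌋=6885; principal=208497-6885=201612; balance=3623759-201612=3422147
5. interest=⌊3422147·19/10000⌋=6502; principal=208497-6502=201995; balance=3422147-201995=3220152
6. interest=⌊3220152·19/10000⌋=6118; principal=208497-6118=202379; balance=3220152-202379=3017773
7. interest=⌊3017773·19/10000⌋=5733; principal=208497-5733=202764; balance=3017773-202764=2815009
8. interest=⌊2815009·19/10000⌋=5348; principal=208497-5348=203149; balance=2815009-203149=2611860
9. interest=⌊2611860·19/10000⌋=4962; principal=208497-4962=203535; balance=2611860-203535=2408325
10. interest=⌊2408325·19/10000⌋=4575; principal=208497-4575=203922; balance=2408325-203922=2204403
11. interest=⌊2204403·19/10000⌋=4188; principal=208497-4188=204309; balance=2204403-204309=2000094
12. interest=⌊2000094·19/10000⌋=3800; principal=208497-3800=204697; balance=2000094-204697=1795397
13. interest=⌊1795397·19/10000⌋=3411; principal=208497-3411=205086; balance=1795397-205086=1590311
14. interest=⌊1590311·19/10000⌋=3021; principal=208497-3021=205476; balance=1590311-205476=1384835
15. interest=⌊1384835·19/10000⌋=2631; principal=208497-2631=205866; balance=1384835-205866=1178969
16. interest=⌊1178969·19/10000⌋=2240; principal=208497-2240=206257; balance=1178969-206257=972712
17. interest=⌊972712·19/10000⌋=1848; principal=208497-1848=206649; balance=972712-206649=766063
18. interest=⌊766063·19/10000⌋=1455; principal=208497-1455=207042; balance=766063-207042=559021
19. interest=⌊559021·19/10000⌋=1062; principal=208497-1062=207435; balance=559021-207435=351586
20. interest=⌊351586·19/10000⌋=668; principal=208497-668=207829; balance=351586-207829=143757
21. interest=⌊143757·19/10000⌋=273; principal=min(208497-273,143757)=143757; balance=143757-143757=0

1 8029 200468 4025837
2 7649 200848 3824989
3 7267 201230 3623759
4 6885 201612 3422147
5 6502 201995 3220152
6 6118 202379 3017773
7 5733 202764 2815009
8 5348 203149 2611860
9 4962 203535 2408325
10 4575 203922 2204403
11 4188 204309 2000094
12 3800 204697 1795397
13 3411 205086 1590311
14 3021 205476 1384835
15 2631 205866 1178969
16 2240 206257 972712
17 1848 206649 766063
18 1455 207042 559021
19 1062 207435 351586
20 668 207829 143757
21 273 143757 0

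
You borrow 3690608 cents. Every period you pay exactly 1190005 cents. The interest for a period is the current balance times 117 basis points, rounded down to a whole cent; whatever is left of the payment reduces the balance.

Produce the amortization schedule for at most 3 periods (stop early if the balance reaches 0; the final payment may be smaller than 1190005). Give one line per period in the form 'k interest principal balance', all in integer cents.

1. interest=⌊3690608·117/10000⌋=43180; principal=1190005-43180=1146825; balance=3690608-1146825=2543783
2. interest=⌊2543783·117/10000⌋=29762; principal=1190005-29762=1160243; balance=2543783-1160243=1383540
3. interest=⌊1383540·117/10000⌋=16187; principal=1190005-16187=1173818; balance=1383540-1173818=209722

1 43180 1146825 2543783
2 29762 1160243 1383540
3 16187 1173818 209722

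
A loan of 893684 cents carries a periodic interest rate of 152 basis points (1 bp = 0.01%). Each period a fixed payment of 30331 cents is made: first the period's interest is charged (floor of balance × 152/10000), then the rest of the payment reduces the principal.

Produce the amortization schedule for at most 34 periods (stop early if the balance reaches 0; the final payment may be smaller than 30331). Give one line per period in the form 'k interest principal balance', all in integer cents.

1 13583 16748 876936
2 13329 17002 859934
3 13070 17261 842673
4 12808 17523 825150
5 12542 17789 807361
6 12271 18060 789301
7 11997 18334 770967
8 11718 18613 752354
9 11435 18896 733458
10 11148 19183 714275
11 10856 19475 694800
12 10560 19771 675029
13 10260 20071 654958
14 9955 20376 634582
15 9645 20686 613896
16 9331 21000 592896
17 9012 21319 571577
18 8687 21644 549933
19 8358 21973 527960
20 8024 22307 505653
21 7685 22646 483007
22 7341 22990 460017
23 6992 23339 436678
24 6637 23694 412984
25 6277 24054 388930
26 5911 24420 364510
27 5540 24791 339719
28 5163 25168 314551
29 4781 25550 289001
30 4392 25939 263062
31 3998 26333 236729
32 3598 26733 209996
33 3191 27140 182856
34 2779 27552 155304

1. interest=⌊893684·152/10000⌋=13583; principal=30331-13583=16748; balance=893684-16748=876936
2. interest=⌊876936·152/10000⌋=13329; principal=30331-13329=17002; balance=876936-17002=859934
3. interest=⌊859934·152/10000⌋=13070; principal=30331-13070=17261; balance=859934-17261=842673
4. interest=⌊842673·152/10000⌋=12808; principal=30331-12808=17523; balance=842673-17523=825150
5. interest=⌊825150·152/10000⌋=12542; principal=30331-12542=17789; balance=825150-17789=807361
6. interest=⌊807361·152/10000⌋=12271; principal=30331-12271=18060; balance=807361-18060=789301
7. interest=⌊789301·152/10000⌋=11997; principal=30331-11997=18334; balance=789301-18334=770967
8. interest=⌊770967·152/10000⌋=11718; principal=30331-11718=18613; balance=770967-18613=752354
9. interest=⌊752354·152/10000⌋=11435; principal=30331-11435=18896; balance=752354-18896=733458
10. interest=⌊733458·152/10000⌋=11148; principal=30331-11148=19183; balance=733458-19183=714275
11. interest=⌊714275·152/10000⌋=10856; principal=30331-10856=19475; balance=714275-19475=694800
12. interest=⌊694800·152/10000⌋=10560; principal=30331-10560=19771; balance=694800-19771=675029
13. interest=⌊675029·152/10000⌋=10260; principal=30331-10260=20071; balance=675029-20071=654958
14. interest=⌊654958·152/10000⌋=9955; principal=30331-9955=20376; balance=654958-20376=634582
15. interest=⌊634582·152/10000⌋=9645; principal=30331-9645=20686; balance=634582-20686=613896
16. interest=⌊613896·152/10000⌋=9331; principal=30331-9331=21000; balance=613896-21000=592896
17. interest=⌊592896·152/10000⌋=9012; principal=30331-9012=21319; balance=592896-21319=571577
18. interest=⌊571577·152/10000⌋=8687; principal=30331-8687=21644; balance=571577-21644=549933
19. interest=⌊549933·152/10000⌋=8358; principal=30331-8358=21973; balance=549933-21973=527960
20. interest=⌊527960·152/10000⌋=8024; principal=30331-8024=22307; balance=527960-22307=505653
21. interest=⌊505653·152/10000⌋=7685; principal=30331-7685=22646; balance=505653-22646=483007
22. interest=⌊483007·152/10000⌋=7341; principal=30331-7341=22990; balance=483007-22990=460017
23. interest=⌊460017·152/10000⌋=6992; principal=30331-6992=23339; balance=460017-23339=436678
24. interest=⌊436678·152/10000⌋=6637; principal=30331-6637=23694; balance=436678-23694=412984
25. interest=⌊412984·152/10000⌋=6277; principal=30331-6277=24054; balance=412984-24054=388930
26. interest=⌊388930·152/10000⌋=5911; principal=30331-5911=24420; balance=388930-24420=364510
27. interest=⌊364510·152/10000⌋=5540; principal=30331-5540=24791; balance=364510-24791=339719
28. interest=⌊339719·152/10000⌋=5163; principal=30331-5163=25168; balance=339719-25168=314551
29. interest=⌊314551·152/10000⌋=4781; principal=30331-4781=25550; balance=314551-25550=289001
30. interest=⌊289001·152/10000⌋=4392; principal=30331-4392=25939; balance=289001-25939=263062
31. interest=⌊263062·152/10000⌋=3998; principal=30331-3998=26333; balance=263062-26333=236729
32. interest=⌊236729·152/10000⌋=3598; principal=30331-3598=26733; balance=236729-26733=209996
33. interest=⌊209996·152/10000⌋=3191; principal=30331-3191=27140; balance=209996-27140=182856
34. interest=⌊182856·152/10000⌋=2779; principal=30331-2779=27552; balance=182856-27552=155304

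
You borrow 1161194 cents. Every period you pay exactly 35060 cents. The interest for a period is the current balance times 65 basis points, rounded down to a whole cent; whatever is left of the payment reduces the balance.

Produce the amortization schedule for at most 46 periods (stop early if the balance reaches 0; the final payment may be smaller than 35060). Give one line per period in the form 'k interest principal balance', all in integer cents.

1 7547 27513 1133681
2 7368 27692 1105989
3 7188 27872 1078117
4 7007 28053 1050064
5 6825 28235 1021829
6 6641 28419 993410
7 6457 28603 964807
8 6271 28789 936018
9 6084 28976 907042
10 5895 29165 877877
11 5706 29354 848523
12 5515 29545 818978
13 5323 29737 789241
14 5130 29930 759311
15 4935 30125 729186
16 4739 30321 698865
17 4542 30518 668347
18 4344 30716 637631
19 4144 30916 606715
20 3943 31117 575598
21 3741 31319 544279
22 3537 31523 512756
23 3332 31728 481028
24 3126 31934 449094
25 2919 32141 416953
26 2710 32350 384603
27 2499 32561 352042
28 2288 32772 319270
29 2075 32985 286285
30 1860 33200 253085
31 1645 33415 219670
32 1427 33633 186037
33 1209 33851 152186
34 989 34071 118115
35 767 34293 83822
36 544 34516 49306
37 320 34740 14566
38 94 14566 0

1. interest=⌊1161194·65/10000⌋=7547; principal=35060-7547=27513; balance=1161194-27513=1133681
2. interest=⌊1133681·65/10000⌋=7368; principal=35060-7368=27692; balance=1133681-27692=1105989
3. interest=⌊1105989·65/10000⌋=7188; principal=35060-7188=27872; balance=1105989-27872=1078117
4. interest=⌊1078117·65/10000⌋=7007; principal=35060-7007=28053; balance=1078117-28053=1050064
5. interest=⌊1050064·65/10000⌋=6825; principal=35060-6825=28235; balance=1050064-28235=1021829
6. interest=⌊1021829·65/10000⌋=6641; principal=35060-6641=28419; balance=1021829-28419=993410
7. interest=⌊993410·65/10000⌋=6457; principal=35060-6457=28603; balance=993410-28603=964807
8. interest=⌊964807·65/10000⌋=6271; principal=35060-6271=28789; balance=964807-28789=936018
9. interest=⌊936018·65/10000⌋=6084; principal=35060-6084=28976; balance=936018-28976=907042
10. interest=⌊907042·65/10000⌋=5895; principal=35060-5895=29165; balance=907042-29165=877877
11. interest=⌊877877·65/10000⌋=5706; principal=35060-5706=29354; balance=877877-29354=848523
12. interest=⌊848523·65/10000⌋=5515; principal=35060-5515=29545; balance=848523-29545=818978
13. interest=⌊818978·65/10000⌋=5323; principal=35060-5323=29737; balance=818978-29737=789241
14. interest=⌊789241·65/10000⌋=5130; principal=35060-5130=29930; balance=789241-29930=759311
15. interest=⌊759311·65/10000⌋=4935; principal=35060-4935=30125; balance=759311-30125=729186
16. interest=⌊729186·65/10000⌋=4739; principal=35060-4739=30321; balance=729186-30321=698865
17. interest=⌊698865·65/10000⌋=4542; principal=35060-4542=30518; balance=698865-30518=668347
18. interest=⌊668347·65/10000⌋=4344; principal=35060-4344=30716; balance=668347-30716=637631
19. interest=⌊637631·65/10000⌋=4144; principal=35060-4144=30916; balance=637631-30916=606715
20. interest=⌊606715·65/10000⌋=3943; principal=35060-3943=31117; balance=606715-31117=575598
21. interest=⌊575598·65/10000⌋=3741; principal=35060-3741=31319; balance=575598-31319=544279
22. interest=⌊544279·65/10000⌋=3537; principal=35060-3537=31523; balance=544279-31523=512756
23. interest=⌊512756·65/10000⌋=3332; principal=35060-3332=31728; balance=512756-31728=481028
24. interest=⌊481028·65/10000⌋=3126; principal=35060-3126=31934; balance=481028-31934=449094
25. interest=⌊449094·65/10000⌋=2919; principal=35060-2919=32141; balance=449094-32141=416953
26. interest=⌊416953·65/10000⌋=2710; principal=35060-2710=32350; balance=416953-32350=384603
27. interest=⌊384603·65/10000⌋=2499; principal=35060-2499=32561; balance=384603-32561=352042
28. interest=⌊352042·65/10000⌋=2288; principal=35060-2288=32772; balance=352042-32772=319270
29. interest=⌊319270·65/10000⌋=2075; principal=35060-2075=32985; balance=319270-32985=286285
30. interest=⌊286285·65/10000⌋=1860; principal=35060-1860=33200; balance=286285-33200=253085
31. interest=⌊253085·65/10000⌋=1645; principal=35060-1645=33415; balance=253085-33415=219670
32. interest=⌊219670·65/10000⌋=1427; principal=35060-1427=33633; balance=219670-33633=186037
33. interest=⌊186037·65/10000⌋=1209; principal=35060-1209=33851; balance=186037-33851=152186
34. interest=⌊152186·65/10000⌋=989; principal=35060-989=34071; balance=152186-34071=118115
35. interest=⌊118115·65/10000⌋=767; principal=35060-767=34293; balance=118115-34293=83822
36. interest=⌊83822·65/10000⌋=544; principal=35060-544=34516; balance=83822-34516=49306
37. interest=⌊49306·65/10000⌋=320; principal=35060-320=34740; balance=49306-34740=14566
38. interest=⌊14566·65/10000⌋=94; principal=min(35060-94,14566)=14566; balance=14566-14566=0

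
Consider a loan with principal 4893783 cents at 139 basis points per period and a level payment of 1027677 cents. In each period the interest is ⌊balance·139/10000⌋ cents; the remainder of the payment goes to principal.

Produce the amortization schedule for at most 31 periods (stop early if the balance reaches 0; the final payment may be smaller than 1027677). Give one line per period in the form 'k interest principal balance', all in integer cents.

1 68023 959654 3934129
2 54684 972993 2961136
3 41159 986518 1974618
4 27447 1000230 974388
5 13543 974388 0

1. interest=⌊4893783·139/10000⌋=68023; principal=1027677-68023=959654; balance=4893783-959654=3934129
2. interest=⌊3934129·139/10000⌋=54684; principal=1027677-54684=972993; balance=3934129-972993=2961136
3. interest=⌊2961136·139/10000⌋=41159; principal=1027677-41159=986518; balance=2961136-986518=1974618
4. interest=⌊1974618·139/10000⌋=27447; principal=1027677-27447=1000230; balance=1974618-1000230=974388
5. interest=⌊974388·139/10000⌋=13543; principal=min(1027677-13543,974388)=974388; balance=974388-974388=0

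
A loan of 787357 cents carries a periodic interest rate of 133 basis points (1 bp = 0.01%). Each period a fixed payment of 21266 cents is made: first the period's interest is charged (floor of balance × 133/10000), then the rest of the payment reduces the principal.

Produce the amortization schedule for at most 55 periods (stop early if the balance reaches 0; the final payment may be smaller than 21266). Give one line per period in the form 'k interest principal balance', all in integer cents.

1 10471 10795 776562
2 10328 10938 765624
3 10182 11084 754540
4 10035 11231 743309
5 9886 11380 731929
6 9734 11532 720397
7 9581 11685 708712
8 9425 11841 696871
9 9268 11998 684873
10 9108 12158 672715
11 8947 12319 660396
12 8783 12483 647913
13 8617 12649 635264
14 8449 12817 622447
15 8278 12988 609459
16 8105 13161 596298
17 7930 13336 582962
18 7753 13513 569449
19 7573 13693 555756
20 7391 13875 541881
21 7207 14059 527822
22 7020 14246 513576
23 6830 14436 499140
24 6638 14628 484512
25 6444 14822 469690
26 6246 15020 454670
27 6047 15219 439451
28 5844 15422 424029
29 5639 15627 408402
30 5431 15835 392567
31 5221 16045 376522
32 5007 16259 360263
33 4791 16475 343788
34 4572 16694 327094
35 4350 16916 310178
36 4125 17141 293037
37 3897 17369 275668
38 3666 17600 258068
39 3432 17834 240234
40 3195 18071 222163
41 2954 18312 203851
42 2711 18555 185296
43 2464 18802 166494
44 2214 19052 147442
45 1960 19306 128136
46 1704 19562 108574
47 1444 19822 88752
48 1180 20086 68666
49 913 20353 48313
50 642 20624 27689
51 368 20898 6791
52 90 6791 0

1. interest=⌊787357·133/10000⌋=10471; principal=21266-10471=10795; balance=787357-10795=776562
2. interest=⌊776562·133/10000⌋=10328; principal=21266-10328=10938; balance=776562-10938=765624
3. interest=⌊765624·133/10000⌋=10182; principal=21266-10182=11084; balance=765624-11084=754540
4. interest=⌊754540·133/10000⌋=10035; principal=21266-10035=11231; balance=754540-11231=743309
5. interest=⌊743309·133/10000⌋=9886; principal=21266-9886=11380; balance=743309-11380=731929
6. interest=⌊731929·133/10000⌋=9734; principal=21266-9734=11532; balance=731929-11532=720397
7. interest=⌊720397·133/10000⌋=9581; principal=21266-9581=11685; balance=720397-11685=708712
8. interest=⌊708712·133/10000⌋=9425; principal=21266-9425=11841; balance=708712-11841=696871
9. interest=⌊696871·133/10000⌋=9268; principal=21266-9268=11998; balance=696871-11998=684873
10. interest=⌊684873·133/10000⌋=9108; principal=21266-9108=12158; balance=684873-12158=672715
11. interest=⌊672715·133/10000⌋=8947; principal=21266-8947=12319; balance=672715-12319=660396
12. interest=⌊660396·133/10000⌋=8783; principal=21266-8783=12483; balance=660396-12483=647913
13. interest=⌊647913·133/10000⌋=8617; principal=21266-8617=12649; balance=647913-12649=635264
14. interest=⌊635264·133/10000⌋=8449; principal=21266-8449=12817; balance=635264-12817=622447
15. interest=⌊622447·133/10000⌋=8278; principal=21266-8278=12988; balance=622447-12988=609459
16. interest=⌊609459·133/10000⌋=8105; principal=21266-8105=13161; balance=609459-13161=596298
17. interest=⌊596298·133/10000⌋=7930; principal=21266-7930=13336; balance=596298-13336=582962
18. interest=⌊582962·133/10000⌋=7753; principal=21266-7753=13513; balance=582962-13513=569449
19. interest=⌊569449·133/10000⌋=7573; principal=21266-7573=13693; balance=569449-13693=555756
20. interest=⌊555756·133/10000⌋=7391; principal=21266-7391=13875; balance=555756-13875=541881
21. interest=⌊541881·133/10000⌋=7207; principal=21266-7207=14059; balance=541881-14059=527822
22. interest=⌊527822·133/10000⌋=7020; principal=21266-7020=14246; balance=527822-14246=513576
23. interest=⌊513576·133/10000⌋=6830; principal=21266-6830=14436; balance=513576-14436=499140
24. interest=⌊499140·133/10000⌋=6638; principal=21266-6638=14628; balance=499140-14628=484512
25. interest=⌊484512·133/10000⌋=6444; principal=21266-6444=14822; balance=484512-14822=469690
26. interest=⌊469690·133/10000⌋=6246; principal=21266-6246=15020; balance=469690-15020=454670
27. interest=⌊454670·133/10000⌋=6047; principal=21266-6047=15219; balance=454670-15219=439451
28. interest=⌊439451·133/10000⌋=5844; principal=21266-5844=15422; balance=439451-15422=424029
29. interest=⌊424029·133/10000⌋=5639; principal=21266-5639=15627; balance=424029-15627=408402
30. interest=⌊408402·133/10000⌋=5431; principal=21266-5431=15835; balance=408402-15835=392567
31. interest=⌊392567·133/10000⌋=5221; principal=21266-5221=16045; balance=392567-16045=376522
32. interest=⌊376522·133/10000⌋=5007; principal=21266-5007=16259; balance=376522-16259=360263
33. interest=⌊360263·133/10000⌋=4791; principal=21266-4791=16475; balance=360263-16475=343788
34. interest=⌊343788·133/10000⌋=4572; principal=21266-4572=16694; balance=343788-16694=327094
35. interest=⌊327094·133/10000⌋=4350; principal=21266-4350=16916; balance=327094-16916=310178
36. interest=⌊310178·133/10000⌋=4125; principal=21266-4125=17141; balance=310178-17141=293037
37. interest=⌊293037·133/10000⌋=3897; principal=21266-3897=17369; balance=293037-17369=275668
38. interest=⌊275668·133/10000⌋=3666; principal=21266-3666=17600; balance=275668-17600=258068
39. interest=⌊258068·133/10000⌋=3432; principal=21266-3432=17834; balance=258068-17834=240234
40. interest=⌊240234·133/10000⌋=3195; principal=21266-3195=18071; balance=240234-18071=222163
41. interest=⌊222163·133/10000⌋=2954; principal=21266-2954=18312; balance=222163-18312=203851
42. interest=⌊203851·133/10000⌋=2711; principal=21266-2711=18555; balance=203851-18555=185296
43. interest=⌊185296·133/10000⌋=2464; principal=21266-2464=18802; balance=185296-18802=166494
44. interest=⌊166494·133/10000⌋=2214; principal=21266-2214=19052; balance=166494-19052=147442
45. interest=⌊147442·133/10000⌋=1960; principal=21266-1960=19306; balance=147442-19306=128136
46. interest=⌊128136·133/10000⌋=1704; principal=21266-1704=19562; balance=128136-19562=108574
47. interest=⌊108574·133/10000⌋=1444; principal=21266-1444=19822; balance=108574-19822=88752
48. interest=⌊88752·133/10000⌋=1180; principal=21266-1180=20086; balance=88752-20086=68666
49. interest=⌊68666·133/10000⌋=913; principal=21266-913=20353; balance=68666-20353=48313
50. interest=⌊48313·133/10000⌋=642; principal=21266-642=20624; balance=48313-20624=27689
51. interest=⌊27689·133/10000⌋=368; principal=21266-368=20898; balance=27689-20898=6791
52. interest=⌊6791·133/10000⌋=90; principal=min(21266-90,6791)=6791; balance=6791-6791=0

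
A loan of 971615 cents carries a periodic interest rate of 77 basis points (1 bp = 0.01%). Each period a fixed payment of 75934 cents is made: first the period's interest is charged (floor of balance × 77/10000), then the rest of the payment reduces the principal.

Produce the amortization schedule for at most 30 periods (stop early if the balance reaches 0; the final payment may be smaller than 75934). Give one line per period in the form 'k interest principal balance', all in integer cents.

1 7481 68453 903162
2 6954 68980 834182
3 6423 69511 764671
4 5887 70047 694624
5 5348 70586 624038
6 4805 71129 552909
7 4257 71677 481232
8 3705 72229 409003
9 3149 72785 336218
10 2588 73346 262872
11 2024 73910 188962
12 1455 74479 114483
13 881 75053 39430
14 303 39430 0

1. interest=⌊971615·77/10000⌋=7481; principal=75934-7481=68453; balance=971615-68453=903162
2. interest=⌊903162·77/10000⌋=6954; principal=75934-6954=68980; balance=903162-68980=834182
3. interest=⌊834182·77/10000⌋=6423; principal=75934-6423=69511; balance=834182-69511=764671
4. interest=⌊764671·77/10000⌋=5887; principal=75934-5887=70047; balance=764671-70047=694624
5. interest=⌊694624·77/10000⌋=5348; principal=75934-5348=70586; balance=694624-70586=624038
6. interest=⌊624038·77/10000⌋=4805; principal=75934-4805=71129; balance=624038-71129=552909
7. interest=⌊552909·77/10000⌋=4257; principal=75934-4257=71677; balance=552909-71677=481232
8. interest=⌊481232·77/10000⌋=3705; principal=75934-3705=72229; balance=481232-72229=409003
9. interest=⌊409003·77/10000⌋=3149; principal=75934-3149=72785; balance=409003-72785=336218
10. interest=⌊336218·77/10000⌋=2588; principal=75934-2588=73346; balance=336218-73346=262872
11. interest=⌊262872·77/10000⌋=2024; principal=75934-2024=73910; balance=262872-73910=188962
12. interest=⌊188962·77/10000⌋=1455; principal=75934-1455=74479; balance=188962-74479=114483
13. interest=⌊114483·77/10000⌋=881; principal=75934-881=75053; balance=114483-75053=39430
14. interest=⌊39430·77/10000⌋=303; principal=min(75934-303,39430)=39430; balance=39430-39430=0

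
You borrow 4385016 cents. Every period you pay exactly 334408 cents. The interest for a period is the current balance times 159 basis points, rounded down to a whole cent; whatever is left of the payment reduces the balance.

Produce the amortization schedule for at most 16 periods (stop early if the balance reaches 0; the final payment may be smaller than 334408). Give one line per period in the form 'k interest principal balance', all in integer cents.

1 69721 264687 4120329
2 65513 268895 3851434
3 61237 273171 3578263
4 56894 277514 3300749
5 52481 281927 3018822
6 47999 286409 2732413
7 43445 290963 2441450
8 38819 295589 2145861
9 34119 300289 1845572
10 29344 305064 1540508
11 24494 309914 1230594
12 19566 314842 915752
13 14560 319848 595904
14 9474 324934 270970
15 4308 270970 0

1. interest=⌊4385016·159/10000⌋=69721; principal=334408-69721=264687; balance=4385016-264687=4120329
2. interest=⌊4120329·159/10000⌋=65513; principal=334408-65513=268895; balance=4120329-268895=3851434
3. interest=⌊3851434·159/10000⌋=61237; principal=334408-61237=273171; balance=3851434-273171=3578263
4. interest=⌊3578263·159/10000⌋=56894; principal=334408-56894=277514; balance=3578263-277514=3300749
5. interest=⌊3300749·159/10000⌋=52481; principal=334408-52481=281927; balance=3300749-281927=3018822
6. interest=⌊3018822·159/10000⌋=47999; principal=334408-47999=286409; balance=3018822-286409=2732413
7. interest=⌊2732413·159/10000⌋=43445; principal=334408-43445=290963; balance=2732413-290963=2441450
8. interest=⌊2441450·159/10000⌋=38819; principal=334408-38819=295589; balance=2441450-295589=2145861
9. interest=⌊2145861·159/10000⌋=34119; principal=334408-34119=300289; balance=2145861-300289=1845572
10. interest=⌊1845572·159/10000⌋=29344; principal=334408-29344=305064; balance=1845572-305064=1540508
11. interest=⌊1540508·159/10000⌋=24494; principal=334408-24494=309914; balance=1540508-309914=1230594
12. interest=⌊1230594·159/10000⌋=19566; principal=334408-19566=314842; balance=1230594-314842=915752
13. interest=⌊915752·159/10000⌋=14560; principal=334408-14560=319848; balance=915752-319848=595904
14. interest=⌊595904·159/10000⌋=9474; principal=334408-9474=324934; balance=595904-324934=270970
15. interest=⌊270970·159/10000⌋=4308; principal=min(334408-4308,270970)=270970; balance=270970-270970=0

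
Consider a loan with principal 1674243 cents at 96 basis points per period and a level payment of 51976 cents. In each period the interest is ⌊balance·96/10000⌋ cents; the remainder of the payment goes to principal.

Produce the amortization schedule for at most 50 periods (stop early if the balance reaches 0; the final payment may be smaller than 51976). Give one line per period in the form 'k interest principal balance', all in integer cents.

1 16072 35904 1638339
2 15728 36248 1602091
3 15380 36596 1565495
4 15028 36948 1528547
5 14674 37302 1491245
6 14315 37661 1453584
7 13954 38022 1415562
8 13589 38387 1377175
9 13220 38756 1338419
10 12848 39128 1299291
11 12473 39503 1259788
12 12093 39883 1219905
13 11711 40265 1179640
14 11324 40652 1138988
15 10934 41042 1097946
16 10540 41436 1056510
17 10142 41834 1014676
18 9740 42236 972440
19 9335 42641 929799
20 8926 43050 886749
21 8512 43464 843285
22 8095 43881 799404
23 7674 44302 755102
24 7248 44728 710374
25 6819 45157 665217
26 6386 45590 619627
27 5948 46028 573599
28 5506 46470 527129
29 5060 46916 480213
30 4610 47366 432847
31 4155 47821 385026
32 3696 48280 336746
33 3232 48744 288002
34 2764 49212 238790
35 2292 49684 189106
36 1815 50161 138945
37 1333 50643 88302
38 847 51129 37173
39 356 37173 0

1. interest=⌊1674243·96/10000⌋=16072; principal=51976-16072=35904; balance=1674243-35904=1638339
2. interest=⌊1638339·96/10000⌋=15728; principal=51976-15728=36248; balance=1638339-36248=1602091
3. interest=⌊1602091·96/10000⌋=15380; principal=51976-15380=36596; balance=1602091-36596=1565495
4. interest=⌊1565495·96/10000⌋=15028; principal=51976-15028=36948; balance=1565495-36948=1528547
5. interest=⌊1528547·96/10000⌋=14674; principal=51976-14674=37302; balance=1528547-37302=1491245
6. interest=⌊1491245·96/10000⌋=14315; principal=51976-14315=37661; balance=1491245-37661=1453584
7. interest=⌊1453584·96/10000⌋=13954; principal=51976-13954=38022; balance=1453584-38022=1415562
8. interest=⌊1415562·96/10000⌋=13589; principal=51976-13589=38387; balance=1415562-38387=1377175
9. interest=⌊1377175·96/10000⌋=13220; principal=51976-13220=38756; balance=1377175-38756=1338419
10. interest=⌊1338419·96/10000⌋=12848; principal=51976-12848=39128; balance=1338419-39128=1299291
11. interest=⌊1299291·96/10000⌋=12473; principal=51976-12473=39503; balance=1299291-39503=1259788
12. interest=⌊1259788·96/10000⌋=12093; principal=51976-12093=39883; balance=1259788-39883=1219905
13. interest=⌊1219905·96/10000⌋=11711; principal=51976-11711=40265; balance=1219905-40265=1179640
14. interest=⌊1179640·96/10000⌋=11324; principal=51976-11324=40652; balance=1179640-40652=1138988
15. interest=⌊1138988·96/10000⌋=10934; principal=51976-10934=41042; balance=1138988-41042=1097946
16. interest=⌊1097946·96/10000⌋=10540; principal=51976-10540=41436; balance=1097946-41436=1056510
17. interest=⌊1056510·96/10000⌋=10142; principal=51976-10142=41834; balance=1056510-41834=1014676
18. interest=⌊1014676·96/10000⌋=9740; principal=51976-9740=42236; balance=1014676-42236=972440
19. interest=⌊972440·96/10000⌋=9335; principal=51976-9335=42641; balance=972440-42641=929799
20. interest=⌊929799·96/10000⌋=8926; principal=51976-8926=43050; balance=929799-43050=886749
21. interest=⌊886749·96/10000⌋=8512; principal=51976-8512=43464; balance=886749-43464=843285
22. interest=⌊843285·96/10000⌋=8095; principal=51976-8095=43881; balance=843285-43881=799404
23. interest=⌊799404·96/10000⌋=7674; principal=51976-7674=44302; balance=799404-44302=755102
24. interest=⌊755102·96/10000⌋=7248; principal=51976-7248=44728; balance=755102-44728=710374
25. interest=⌊710374·96/10000⌋=6819; principal=51976-6819=45157; balance=710374-45157=665217
26. interest=⌊665217·96/10000⌋=6386; principal=51976-6386=45590; balance=665217-45590=619627
27. interest=⌊619627·96/10000⌋=5948; principal=51976-5948=46028; balance=619627-46028=573599
28. interest=⌊573599·96/10000⌋=5506; principal=51976-5506=46470; balance=573599-46470=527129
29. interest=⌊527129·96/10000⌋=5060; principal=51976-5060=46916; balance=527129-46916=480213
30. interest=⌊480213·96/10000⌋=4610; principal=51976-4610=47366; balance=480213-47366=432847
31. interest=⌊432847·96/10000⌋=4155; principal=51976-4155=47821; balance=432847-47821=385026
32. interest=⌊385026·96/10000⌋=3696; principal=51976-3696=48280; balance=385026-48280=336746
33. interest=⌊336746·96/10000⌋=3232; principal=51976-3232=48744; balance=336746-48744=288002
34. interest=⌊288002·96/10000⌋=2764; principal=51976-2764=49212; balance=288002-49212=238790
35. interest=⌊238790·96/10000⌋=2292; principal=51976-2292=49684; balance=238790-49684=189106
36. interest=⌊189106·96/10000⌋=1815; principal=51976-1815=50161; balance=189106-50161=138945
37. interest=⌊138945·96/10000⌋=1333; principal=51976-1333=50643; balance=138945-50643=88302
38. interest=⌊88302·96/10000⌋=847; principal=51976-847=51129; balance=88302-51129=37173
39. interest=⌊37173·96/10000⌋=356; principal=min(51976-356,37173)=37173; balance=37173-37173=0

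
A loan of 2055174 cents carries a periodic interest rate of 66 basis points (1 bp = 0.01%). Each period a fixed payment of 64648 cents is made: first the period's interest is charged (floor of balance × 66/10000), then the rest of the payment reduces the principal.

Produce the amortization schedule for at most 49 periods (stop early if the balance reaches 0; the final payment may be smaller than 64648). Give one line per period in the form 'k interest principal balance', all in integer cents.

1. interest=⌊2055174·66/10000⌋=13564; principal=64648-13564=51084; balance=2055174-51084=2004090
2. interest=⌊2004090·66/10000⌋=13226; principal=64648-13226=51422; balance=2004090-51422=1952668
3. interest=⌊1952668·66/10000⌋=12887; principal=64648-12887=51761; balance=1952668-51761=1900907
4. interest=⌊1900907·66/10000⌋=12545; principal=64648-12545=52103; balance=1900907-52103=1848804
5. interest=⌊1848804·66/10000⌋=12202; principal=64648-12202=52446; balance=1848804-52446=1796358
6. interest=⌊1796358·66/10000⌋=11855; principal=64648-11855=52793; balance=1796358-52793=1743565
7. interest=⌊1743565·66/10000⌋=11507; principal=64648-11507=53141; balance=1743565-53141=1690424
8. interest=⌊1690424·66/10000⌋=11156; principal=64648-11156=53492; balance=1690424-53492=1636932
9. interest=⌊1636932·66/10000⌋=10803; principal=64648-10803=53845; balance=1636932-53845=1583087
10. interest=⌊1583087·66/10000⌋=10448; principal=64648-10448=54200; balance=1583087-54200=1528887
11. interest=⌊1528887·66/10000⌋=10090; principal=64648-10090=54558; balance=1528887-54558=1474329
12. interest=⌊1474329·66/10000⌋=9730; principal=64648-9730=54918; balance=1474329-54918=1419411
13. interest=⌊1419411·66/10000⌋=9368; principal=64648-9368=55280; balance=1419411-55280=1364131
14. interest=⌊1364131·66/10000⌋=9003; principal=64648-9003=55645; balance=1364131-55645=1308486
15. interest=⌊1308486·66/10000⌋=8636; principal=64648-8636=56012; balance=1308486-56012=1252474
16. interest=⌊1252474·66/10000⌋=8266; principal=64648-8266=56382; balance=1252474-56382=1196092
17. interest=⌊1196092·66/10000⌋=7894; principal=64648-7894=56754; balance=1196092-56754=1139338
18. interest=⌊1139338·66/10000⌋=7519; principal=64648-7519=57129; balance=1139338-57129=1082209
19. interest=⌊1082209·66/10000⌋=7142; principal=64648-7142=57506; balance=1082209-57506=1024703
20. interest=⌊1024703·66/10000⌋=6763; principal=64648-6763=57885; balance=1024703-57885=966818
21. interest=⌊966818·66/10000⌋=6380; principal=64648-6380=58268; balance=966818-58268=908550
22. interest=⌊908550·66/10000⌋=5996; principal=64648-5996=58652; balance=908550-58652=849898
23. interest=⌊849898·66/10000⌋=5609; principal=64648-5609=59039; balance=849898-59039=790859
24. interest=⌊790859·66/10000⌋=5219; principal=64648-5219=59429; balance=790859-59429=731430
25. interest=⌊731430·66/10000⌋=4827; principal=64648-4827=59821; balance=731430-59821=671609
26. interest=⌊671609·66/10000⌋=4432; principal=64648-4432=60216; balance=671609-60216=611393
27. interest=⌊611393·66/10000⌋=4035; principal=64648-4035=60613; balance=611393-60613=550780
28. interest=⌊550780·66/10000⌋=3635; principal=64648-3635=61013; balance=550780-61013=489767
29. interest=⌊489767·66/10000⌋=3232; principal=64648-3232=61416; balance=489767-61416=428351
30. interest=⌊428351·66/10000⌋=2827; principal=64648-2827=61821; balance=428351-61821=366530
31. interest=⌊366530·66/10000⌋=2419; principal=64648-2419=62229; balance=366530-62229=304301
32. interest=⌊304301·66/10000⌋=2008; principal=64648-2008=62640; balance=304301-62640=241661
33. interest=⌊241661·66/10000⌋=1594; principal=64648-1594=63054; balance=241661-63054=178607
34. interest=⌊178607·66/10000⌋=1178; principal=64648-1178=63470; balance=178607-63470=115137
35. interest=⌊115137·66/10000⌋=759; principal=64648-759=63889; balance=115137-63889=51248
36. interest=⌊51248·66/10000⌋=338; principal=min(64648-338,51248)=51248; balance=51248-51248=0

1 13564 51084 2004090
2 13226 51422 1952668
3 12887 51761 1900907
4 12545 52103 1848804
5 12202 52446 1796358
6 11855 52793 1743565
7 11507 53141 1690424
8 11156 53492 1636932
9 10803 53845 1583087
10 10448 54200 1528887
11 10090 54558 1474329
12 9730 54918 1419411
13 9368 55280 1364131
14 9003 55645 1308486
15 8636 56012 1252474
16 8266 56382 1196092
17 7894 56754 1139338
18 7519 57129 1082209
19 7142 57506 1024703
20 6763 57885 966818
21 6380 58268 908550
22 5996 58652 849898
23 5609 59039 790859
24 5219 59429 731430
25 4827 59821 671609
26 4432 60216 611393
27 4035 60613 550780
28 3635 61013 489767
29 3232 61416 428351
30 2827 61821 366530
31 2419 62229 304301
32 2008 62640 241661
33 1594 63054 178607
34 1178 63470 115137
35 759 63889 51248
36 338 51248 0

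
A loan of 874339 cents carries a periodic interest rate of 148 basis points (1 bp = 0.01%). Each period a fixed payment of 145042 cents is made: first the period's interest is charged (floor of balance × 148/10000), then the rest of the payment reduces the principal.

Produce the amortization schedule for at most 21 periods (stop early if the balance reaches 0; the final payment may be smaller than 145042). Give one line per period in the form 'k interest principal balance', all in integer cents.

1 12940 132102 742237
2 10985 134057 608180
3 9001 136041 472139
4 6987 138055 334084
5 4944 140098 193986
6 2870 142172 51814
7 766 51814 0

1. interest=⌊874339·148/10000⌋=12940; principal=145042-12940=132102; balance=874339-132102=742237
2. interest=⌊742237·148/10000⌋=10985; principal=145042-10985=134057; balance=742237-134057=608180
3. interest=⌊608180·148/10000⌋=9001; principal=145042-9001=136041; balance=608180-136041=472139
4. interest=⌊472139·148/10000⌋=6987; principal=145042-6987=138055; balance=472139-138055=334084
5. interest=⌊334084·148/10000⌋=4944; principal=145042-4944=140098; balance=334084-140098=193986
6. interest=⌊193986·148/10000⌋=2870; principal=145042-2870=142172; balance=193986-142172=51814
7. interest=⌊51814·148/10000⌋=766; principal=min(145042-766,51814)=51814; balance=51814-51814=0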